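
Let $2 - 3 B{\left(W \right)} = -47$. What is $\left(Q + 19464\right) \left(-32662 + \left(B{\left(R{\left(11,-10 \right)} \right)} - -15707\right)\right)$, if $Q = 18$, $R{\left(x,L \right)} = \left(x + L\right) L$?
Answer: $-329999104$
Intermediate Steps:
$R{\left(x,L \right)} = L \left(L + x\right)$ ($R{\left(x,L \right)} = \left(L + x\right) L = L \left(L + x\right)$)
$B{\left(W \right)} = \frac{49}{3}$ ($B{\left(W \right)} = \frac{2}{3} - - \frac{47}{3} = \frac{2}{3} + \frac{47}{3} = \frac{49}{3}$)
$\left(Q + 19464\right) \left(-32662 + \left(B{\left(R{\left(11,-10 \right)} \right)} - -15707\right)\right) = \left(18 + 19464\right) \left(-32662 + \left(\frac{49}{3} - -15707\right)\right) = 19482 \left(-32662 + \left(\frac{49}{3} + 15707\right)\right) = 19482 \left(-32662 + \frac{47170}{3}\right) = 19482 \left(- \frac{50816}{3}\right) = -329999104$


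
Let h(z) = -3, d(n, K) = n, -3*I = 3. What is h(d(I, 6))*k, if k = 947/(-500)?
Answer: 2841/500 ≈ 5.6820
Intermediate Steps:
I = -1 (I = -⅓*3 = -1)
k = -947/500 (k = 947*(-1/500) = -947/500 ≈ -1.8940)
h(d(I, 6))*k = -3*(-947/500) = 2841/500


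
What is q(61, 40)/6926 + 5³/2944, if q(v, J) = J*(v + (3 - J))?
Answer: 1845995/10195072 ≈ 0.18107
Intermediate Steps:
q(v, J) = J*(3 + v - J)
q(61, 40)/6926 + 5³/2944 = (40*(3 + 61 - 1*40))/6926 + 5³/2944 = (40*(3 + 61 - 40))*(1/6926) + 125*(1/2944) = (40*24)*(1/6926) + 125/2944 = 960*(1/6926) + 125/2944 = 480/3463 + 125/2944 = 1845995/10195072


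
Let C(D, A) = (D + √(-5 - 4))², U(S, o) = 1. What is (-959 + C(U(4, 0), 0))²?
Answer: 935053 - 11604*I ≈ 9.3505e+5 - 11604.0*I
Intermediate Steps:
C(D, A) = (D + 3*I)² (C(D, A) = (D + √(-9))² = (D + 3*I)²)
(-959 + C(U(4, 0), 0))² = (-959 + (1 + 3*I)²)²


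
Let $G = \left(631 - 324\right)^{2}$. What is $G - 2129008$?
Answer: $-2034759$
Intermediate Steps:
$G = 94249$ ($G = 307^{2} = 94249$)
$G - 2129008 = 94249 - 2129008 = -2034759$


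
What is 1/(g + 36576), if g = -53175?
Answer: -1/16599 ≈ -6.0245e-5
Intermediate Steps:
1/(g + 36576) = 1/(-53175 + 36576) = 1/(-16599) = -1/16599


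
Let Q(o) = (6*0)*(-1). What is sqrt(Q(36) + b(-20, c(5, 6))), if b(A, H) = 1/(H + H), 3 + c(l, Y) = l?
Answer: 1/2 ≈ 0.50000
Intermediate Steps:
Q(o) = 0 (Q(o) = 0*(-1) = 0)
c(l, Y) = -3 + l
b(A, H) = 1/(2*H)
sqrt(Q(36) + b(-20, c(5, 6))) = sqrt(0 + 1/(2*(-3 + 5))) = sqrt(0 + (1/2)/2) = sqrt(0 + (1/2)*(1/2)) = sqrt(0 + 1/4) = sqrt(1/4) = 1/2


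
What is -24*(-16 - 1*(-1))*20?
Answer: 7200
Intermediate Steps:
-24*(-16 - 1*(-1))*20 = -24*(-16 + 1)*20 = -24*(-15)*20 = 360*20 = 7200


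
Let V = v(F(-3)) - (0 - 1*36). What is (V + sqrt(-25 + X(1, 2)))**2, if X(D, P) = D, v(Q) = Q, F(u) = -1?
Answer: 1201 + 140*I*sqrt(6) ≈ 1201.0 + 342.93*I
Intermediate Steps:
V = 35 (V = -1 - (0 - 1*36) = -1 - (0 - 36) = -1 - 1*(-36) = -1 + 36 = 35)
(V + sqrt(-25 + X(1, 2)))**2 = (35 + sqrt(-25 + 1))**2 = (35 + sqrt(-24))**2 = (35 + 2*I*sqrt(6))**2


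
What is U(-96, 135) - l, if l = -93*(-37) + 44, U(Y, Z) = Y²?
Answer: 5731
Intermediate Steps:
l = 3485 (l = 3441 + 44 = 3485)
U(-96, 135) - l = (-96)² - 1*3485 = 9216 - 3485 = 5731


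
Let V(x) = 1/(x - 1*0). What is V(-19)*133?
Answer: -7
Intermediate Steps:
V(x) = 1/x (V(x) = 1/(x + 0) = 1/x)
V(-19)*133 = 133/(-19) = -1/19*133 = -7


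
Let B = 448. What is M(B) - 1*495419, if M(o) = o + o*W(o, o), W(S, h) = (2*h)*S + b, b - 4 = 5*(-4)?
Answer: 179328645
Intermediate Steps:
b = -16 (b = 4 + 5*(-4) = 4 - 20 = -16)
W(S, h) = -16 + 2*S*h (W(S, h) = (2*h)*S - 16 = 2*S*h - 16 = -16 + 2*S*h)
M(o) = o + o*(-16 + 2*o²) (M(o) = o + o*(-16 + 2*o*o) = o + o*(-16 + 2*o²))
M(B) - 1*495419 = 448*(-15 + 2*448²) - 1*495419 = 448*(-15 + 2*200704) - 495419 = 448*(-15 + 401408) - 495419 = 448*401393 - 495419 = 179824064 - 495419 = 179328645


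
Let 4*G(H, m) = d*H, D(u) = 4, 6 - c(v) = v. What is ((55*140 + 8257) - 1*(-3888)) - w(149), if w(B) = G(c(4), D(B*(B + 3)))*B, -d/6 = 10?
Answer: 24315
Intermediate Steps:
c(v) = 6 - v
d = -60 (d = -6*10 = -60)
G(H, m) = -15*H (G(H, m) = (-60*H)/4 = -15*H)
w(B) = -30*B (w(B) = (-15*(6 - 1*4))*B = (-15*(6 - 4))*B = (-15*2)*B = -30*B)
((55*140 + 8257) - 1*(-3888)) - w(149) = ((55*140 + 8257) - 1*(-3888)) - (-30)*149 = ((7700 + 8257) + 3888) - 1*(-4470) = (15957 + 3888) + 4470 = 19845 + 4470 = 24315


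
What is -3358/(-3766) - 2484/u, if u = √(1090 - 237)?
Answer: 1679/1883 - 2484*√853/853 ≈ -84.159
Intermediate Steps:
u = √853 ≈ 29.206
-3358/(-3766) - 2484/u = -3358/(-3766) - 2484*√853/853 = -3358*(-1/3766) - 2484*√853/853 = 1679/1883 - 2484*√853/853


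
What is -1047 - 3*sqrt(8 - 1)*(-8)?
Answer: -1047 + 24*sqrt(7) ≈ -983.50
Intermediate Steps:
-1047 - 3*sqrt(8 - 1)*(-8) = -1047 - 3*sqrt(7)*(-8) = -1047 + 24*sqrt(7)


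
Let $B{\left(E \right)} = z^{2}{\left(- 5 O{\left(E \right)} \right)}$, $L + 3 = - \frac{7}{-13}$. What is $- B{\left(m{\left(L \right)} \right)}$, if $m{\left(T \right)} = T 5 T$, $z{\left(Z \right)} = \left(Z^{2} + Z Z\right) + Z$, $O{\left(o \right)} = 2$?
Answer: $-36100$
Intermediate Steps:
$L = - \frac{32}{13}$ ($L = -3 - \frac{7}{-13} = -3 - - \frac{7}{13} = -3 + \frac{7}{13} = - \frac{32}{13} \approx -2.4615$)
$z{\left(Z \right)} = Z + 2 Z^{2}$ ($z{\left(Z \right)} = \left(Z^{2} + Z^{2}\right) + Z = 2 Z^{2} + Z = Z + 2 Z^{2}$)
$m{\left(T \right)} = 5 T^{2}$ ($m{\left(T \right)} = 5 T T = 5 T^{2}$)
$B{\left(E \right)} = 36100$ ($B{\left(E \right)} = \left(\left(-5\right) 2 \left(1 + 2 \left(\left(-5\right) 2\right)\right)\right)^{2} = \left(- 10 \left(1 + 2 \left(-10\right)\right)\right)^{2} = \left(- 10 \left(1 - 20\right)\right)^{2} = \left(\left(-10\right) \left(-19\right)\right)^{2} = 190^{2} = 36100$)
$- B{\left(m{\left(L \right)} \right)} = \left(-1\right) 36100 = -36100$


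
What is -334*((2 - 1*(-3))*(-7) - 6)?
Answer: 13694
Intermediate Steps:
-334*((2 - 1*(-3))*(-7) - 6) = -334*((2 + 3)*(-7) - 6) = -334*(5*(-7) - 6) = -334*(-35 - 6) = -334*(-41) = 13694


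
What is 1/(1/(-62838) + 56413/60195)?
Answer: 1260844470/1181606633 ≈ 1.0671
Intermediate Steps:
1/(1/(-62838) + 56413/60195) = 1/(-1/62838 + 56413*(1/60195)) = 1/(-1/62838 + 56413/60195) = 1/(1181606633/1260844470) = 1260844470/1181606633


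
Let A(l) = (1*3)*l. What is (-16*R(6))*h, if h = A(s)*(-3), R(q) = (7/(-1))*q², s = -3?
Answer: 108864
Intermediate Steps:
R(q) = -7*q² (R(q) = (7*(-1))*q² = -7*q²)
A(l) = 3*l
h = 27 (h = (3*(-3))*(-3) = -9*(-3) = 27)
(-16*R(6))*h = -(-112)*6²*27 = -(-112)*36*27 = -16*(-252)*27 = 4032*27 = 108864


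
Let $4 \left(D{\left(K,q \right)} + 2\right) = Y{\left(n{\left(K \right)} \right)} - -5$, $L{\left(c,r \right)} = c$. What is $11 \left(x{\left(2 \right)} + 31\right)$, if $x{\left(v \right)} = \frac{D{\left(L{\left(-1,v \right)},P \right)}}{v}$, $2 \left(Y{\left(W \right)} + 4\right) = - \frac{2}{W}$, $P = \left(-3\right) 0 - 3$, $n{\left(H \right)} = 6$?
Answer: $\frac{15895}{48} \approx 331.15$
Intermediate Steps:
$P = -3$ ($P = 0 - 3 = -3$)
$Y{\left(W \right)} = -4 - \frac{1}{W}$ ($Y{\left(W \right)} = -4 + \frac{\left(-2\right) \frac{1}{W}}{2} = -4 - \frac{1}{W}$)
$D{\left(K,q \right)} = - \frac{43}{24}$ ($D{\left(K,q \right)} = -2 + \frac{\left(-4 - \frac{1}{6}\right) - -5}{4} = -2 + \frac{\left(-4 - \frac{1}{6}\right) + 5}{4} = -2 + \frac{- \frac{25}{6} + 5}{4} = -2 + \frac{1}{4} \cdot \frac{5}{6} = -2 + \frac{5}{24} = - \frac{43}{24}$)
$x{\left(v \right)} = - \frac{43}{24 v}$
$11 \left(x{\left(2 \right)} + 31\right) = 11 \left(- \frac{43}{24 \cdot 2} + 31\right) = 11 \left(\left(- \frac{43}{24}\right) \frac{1}{2} + 31\right) = 11 \left(- \frac{43}{48} + 31\right) = 11 \cdot \frac{1445}{48} = \frac{15895}{48}$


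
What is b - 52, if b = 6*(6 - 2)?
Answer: -28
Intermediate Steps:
b = 24 (b = 6*4 = 24)
b - 52 = 24 - 52 = -28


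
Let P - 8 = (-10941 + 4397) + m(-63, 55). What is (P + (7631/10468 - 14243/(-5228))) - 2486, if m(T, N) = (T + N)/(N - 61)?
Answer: -92527943242/10261257 ≈ -9017.2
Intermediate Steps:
m(T, N) = (N + T)/(-61 + N)
P = -19604/3 (P = 8 + ((-10941 + 4397) + (55 - 63)/(-61 + 55)) = 8 + (-6544 - 8/(-6)) = 8 + (-6544 - ⅙*(-8)) = 8 + (-6544 + 4/3) = 8 - 19628/3 = -19604/3 ≈ -6534.7)
(P + (7631/10468 - 14243/(-5228))) - 2486 = (-19604/3 + (7631/10468 - 14243/(-5228))) - 2486 = (-19604/3 + (7631*(1/10468) - 14243*(-1/5228))) - 2486 = (-19604/3 + (7631/10468 + 14243/5228)) - 2486 = (-19604/3 + 11811912/3420419) - 2486 = -67018458340/10261257 - 2486 = -92527943242/10261257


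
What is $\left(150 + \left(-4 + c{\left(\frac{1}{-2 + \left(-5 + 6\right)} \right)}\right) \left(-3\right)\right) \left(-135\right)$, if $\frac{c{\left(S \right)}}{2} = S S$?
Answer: $-21060$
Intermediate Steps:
$c{\left(S \right)} = 2 S^{2}$ ($c{\left(S \right)} = 2 S S = 2 S^{2}$)
$\left(150 + \left(-4 + c{\left(\frac{1}{-2 + \left(-5 + 6\right)} \right)}\right) \left(-3\right)\right) \left(-135\right) = \left(150 + \left(-4 + 2 \left(\frac{1}{-2 + \left(-5 + 6\right)}\right)^{2}\right) \left(-3\right)\right) \left(-135\right) = \left(150 + \left(-4 + 2 \left(\frac{1}{-2 + 1}\right)^{2}\right) \left(-3\right)\right) \left(-135\right) = \left(150 + \left(-4 + 2 \left(\frac{1}{-1}\right)^{2}\right) \left(-3\right)\right) \left(-135\right) = \left(150 + \left(-4 + 2 \left(-1\right)^{2}\right) \left(-3\right)\right) \left(-135\right) = \left(150 + \left(-4 + 2 \cdot 1\right) \left(-3\right)\right) \left(-135\right) = \left(150 + \left(-4 + 2\right) \left(-3\right)\right) \left(-135\right) = \left(150 - -6\right) \left(-135\right) = \left(150 + 6\right) \left(-135\right) = 156 \left(-135\right) = -21060$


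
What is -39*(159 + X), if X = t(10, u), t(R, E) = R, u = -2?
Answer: -6591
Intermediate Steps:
X = 10
-39*(159 + X) = -39*(159 + 10) = -39*169 = -6591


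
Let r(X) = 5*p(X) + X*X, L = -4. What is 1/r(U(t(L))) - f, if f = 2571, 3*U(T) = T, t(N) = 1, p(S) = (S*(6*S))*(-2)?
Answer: -151698/59 ≈ -2571.2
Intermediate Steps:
p(S) = -12*S² (p(S) = (6*S²)*(-2) = -12*S²)
U(T) = T/3
r(X) = -59*X² (r(X) = 5*(-12*X²) + X*X = -60*X² + X² = -59*X²)
1/r(U(t(L))) - f = 1/(-59*((⅓)*1)²) - 1*2571 = 1/(-59*(⅓)²) - 2571 = 1/(-59*⅑) - 2571 = 1/(-59/9) - 2571 = -9/59 - 2571 = -151698/59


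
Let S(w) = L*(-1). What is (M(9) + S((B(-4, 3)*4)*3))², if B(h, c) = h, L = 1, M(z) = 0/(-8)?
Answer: 1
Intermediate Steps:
M(z) = 0 (M(z) = 0*(-⅛) = 0)
S(w) = -1 (S(w) = 1*(-1) = -1)
(M(9) + S((B(-4, 3)*4)*3))² = (0 - 1)² = (-1)² = 1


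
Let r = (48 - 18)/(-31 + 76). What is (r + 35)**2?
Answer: 11449/9 ≈ 1272.1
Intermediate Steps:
r = 2/3 (r = 30/45 = 30*(1/45) = 2/3 ≈ 0.66667)
(r + 35)**2 = (2/3 + 35)**2 = (107/3)**2 = 11449/9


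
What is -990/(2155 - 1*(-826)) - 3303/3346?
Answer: -1196253/906766 ≈ -1.3193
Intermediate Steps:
-990/(2155 - 1*(-826)) - 3303/3346 = -990/(2155 + 826) - 3303*1/3346 = -990/2981 - 3303/3346 = -990*1/2981 - 3303/3346 = -90/271 - 3303/3346 = -1196253/906766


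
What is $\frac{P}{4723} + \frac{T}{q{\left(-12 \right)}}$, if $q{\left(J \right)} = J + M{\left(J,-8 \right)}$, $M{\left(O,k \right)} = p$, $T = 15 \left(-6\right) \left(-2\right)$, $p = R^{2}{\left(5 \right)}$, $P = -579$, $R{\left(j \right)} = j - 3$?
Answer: $- \frac{213693}{9446} \approx -22.623$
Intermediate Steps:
$R{\left(j \right)} = -3 + j$
$p = 4$ ($p = \left(-3 + 5\right)^{2} = 2^{2} = 4$)
$T = 180$ ($T = \left(-90\right) \left(-2\right) = 180$)
$M{\left(O,k \right)} = 4$
$q{\left(J \right)} = 4 + J$ ($q{\left(J \right)} = J + 4 = 4 + J$)
$\frac{P}{4723} + \frac{T}{q{\left(-12 \right)}} = - \frac{579}{4723} + \frac{180}{4 - 12} = \left(-579\right) \frac{1}{4723} + \frac{180}{-8} = - \frac{579}{4723} + 180 \left(- \frac{1}{8}\right) = - \frac{579}{4723} - \frac{45}{2} = - \frac{213693}{9446}$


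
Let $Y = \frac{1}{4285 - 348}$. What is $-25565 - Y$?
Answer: $- \frac{100649406}{3937} \approx -25565.0$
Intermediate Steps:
$Y = \frac{1}{3937} \approx 0.000254$
$-25565 - Y = -25565 - \frac{1}{3937} = - \frac{100649406}{3937}$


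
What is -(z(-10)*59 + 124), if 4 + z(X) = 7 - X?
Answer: -891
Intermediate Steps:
z(X) = 3 - X (z(X) = -4 + (7 - X) = 3 - X)
-(z(-10)*59 + 124) = -((3 - 1*(-10))*59 + 124) = -((3 + 10)*59 + 124) = -(13*59 + 124) = -(767 + 124) = -1*891 = -891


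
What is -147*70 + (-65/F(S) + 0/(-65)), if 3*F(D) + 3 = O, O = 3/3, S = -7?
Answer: -20385/2 ≈ -10193.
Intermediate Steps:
O = 1 (O = 3*(⅓) = 1)
F(D) = -⅔ (F(D) = -1 + (⅓)*1 = -1 + ⅓ = -⅔)
-147*70 + (-65/F(S) + 0/(-65)) = -147*70 + (-65/(-⅔) + 0/(-65)) = -10290 + (-65*(-3/2) + 0*(-1/65)) = -10290 + (195/2 + 0) = -10290 + 195/2 = -20385/2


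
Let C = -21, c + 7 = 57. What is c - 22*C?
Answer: 512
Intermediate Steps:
c = 50 (c = -7 + 57 = 50)
c - 22*C = 50 - 22*(-21) = 50 + 462 = 512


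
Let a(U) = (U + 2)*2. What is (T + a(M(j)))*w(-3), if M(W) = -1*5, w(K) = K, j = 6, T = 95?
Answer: -267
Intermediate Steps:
M(W) = -5
a(U) = 4 + 2*U (a(U) = (2 + U)*2 = 4 + 2*U)
(T + a(M(j)))*w(-3) = (95 + (4 + 2*(-5)))*(-3) = (95 + (4 - 10))*(-3) = (95 - 6)*(-3) = 89*(-3) = -267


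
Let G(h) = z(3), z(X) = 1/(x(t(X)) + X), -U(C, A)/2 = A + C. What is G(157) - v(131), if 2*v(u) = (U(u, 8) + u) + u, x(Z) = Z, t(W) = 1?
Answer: 33/4 ≈ 8.2500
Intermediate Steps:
U(C, A) = -2*A - 2*C (U(C, A) = -2*(A + C) = -2*A - 2*C)
z(X) = 1/(1 + X)
G(h) = 1/4 (G(h) = 1/(1 + 3) = 1/4)
v(u) = -8 (v(u) = (((-2*8 - 2*u) + u) + u)/2 = (((-16 - 2*u) + u) + u)/2 = ((-16 - u) + u)/2 = (1/2)*(-16) = -8)
G(157) - v(131) = 1/4 - 1*(-8) = 1/4 + 8 = 33/4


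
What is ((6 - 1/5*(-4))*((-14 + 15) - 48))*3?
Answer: -4794/5 ≈ -958.80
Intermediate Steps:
((6 - 1/5*(-4))*((-14 + 15) - 48))*3 = ((6 - 1*1/5*(-4))*(1 - 48))*3 = ((6 - 1/5*(-4))*(-47))*3 = ((6 + 4/5)*(-47))*3 = ((34/5)*(-47))*3 = -1598/5*3 = -4794/5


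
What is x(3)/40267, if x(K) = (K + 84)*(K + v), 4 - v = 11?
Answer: -348/40267 ≈ -0.0086423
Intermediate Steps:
v = -7 (v = 4 - 1*11 = 4 - 11 = -7)
x(K) = (-7 + K)*(84 + K) (x(K) = (K + 84)*(K - 7) = (84 + K)*(-7 + K) = (-7 + K)*(84 + K))
x(3)/40267 = (-588 + 3² + 77*3)/40267 = (-588 + 9 + 231)*(1/40267) = -348*1/40267 = -348/40267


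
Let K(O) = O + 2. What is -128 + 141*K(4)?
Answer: 718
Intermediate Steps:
K(O) = 2 + O
-128 + 141*K(4) = -128 + 141*(2 + 4) = -128 + 141*6 = -128 + 846 = 718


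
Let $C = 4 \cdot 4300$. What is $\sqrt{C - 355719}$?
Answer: $i \sqrt{338519} \approx 581.82 i$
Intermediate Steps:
$C = 17200$
$\sqrt{C - 355719} = \sqrt{17200 - 355719} = \sqrt{-338519} = i \sqrt{338519}$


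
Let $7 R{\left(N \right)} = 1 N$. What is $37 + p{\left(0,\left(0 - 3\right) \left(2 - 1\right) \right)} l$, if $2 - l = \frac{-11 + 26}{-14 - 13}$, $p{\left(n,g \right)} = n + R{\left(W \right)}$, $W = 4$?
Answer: $\frac{2423}{63} \approx 38.46$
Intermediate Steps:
$R{\left(N \right)} = \frac{N}{7}$ ($R{\left(N \right)} = \frac{1 N}{7} = \frac{N}{7}$)
$p{\left(n,g \right)} = \frac{4}{7} + n$ ($p{\left(n,g \right)} = n + \frac{1}{7} \cdot 4 = n + \frac{4}{7} = \frac{4}{7} + n$)
$l = \frac{23}{9}$ ($l = 2 - \frac{-11 + 26}{-14 - 13} = 2 - \frac{15}{-27} = 2 - 15 \left(- \frac{1}{27}\right) = 2 - - \frac{5}{9} = 2 + \frac{5}{9} = \frac{23}{9} \approx 2.5556$)
$37 + p{\left(0,\left(0 - 3\right) \left(2 - 1\right) \right)} l = 37 + \left(\frac{4}{7} + 0\right) \frac{23}{9} = 37 + \frac{4}{7} \cdot \frac{23}{9} = 37 + \frac{92}{63} = \frac{2423}{63}$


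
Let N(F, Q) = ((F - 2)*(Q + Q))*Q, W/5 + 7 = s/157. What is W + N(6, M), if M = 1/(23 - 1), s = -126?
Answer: -740811/18997 ≈ -38.996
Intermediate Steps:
M = 1/22 ≈ 0.045455
W = -6125/157 (W = -35 + 5*(-126/157) = -35 - 630/157 = -6125/157 ≈ -39.013)
N(F, Q) = 2*Q²*(-2 + F) (N(F, Q) = ((-2 + F)*(2*Q))*Q = (2*Q*(-2 + F))*Q = 2*Q²*(-2 + F))
W + N(6, M) = -6125/157 + 2*(1/22)²*(-2 + 6) = -6125/157 + 2*(1/484)*4 = -6125/157 + 2/121 = -740811/18997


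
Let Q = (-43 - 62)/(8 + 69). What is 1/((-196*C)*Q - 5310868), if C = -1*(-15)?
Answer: -11/58375448 ≈ -1.8844e-7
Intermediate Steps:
C = 15
Q = -15/11 (Q = -105/77 = -105*1/77 = -15/11 ≈ -1.3636)
1/((-196*C)*Q - 5310868) = 1/(-196*15*(-15/11) - 5310868) = 1/(-2940*(-15/11) - 5310868) = 1/(44100/11 - 5310868) = 1/(-58375448/11) = -11/58375448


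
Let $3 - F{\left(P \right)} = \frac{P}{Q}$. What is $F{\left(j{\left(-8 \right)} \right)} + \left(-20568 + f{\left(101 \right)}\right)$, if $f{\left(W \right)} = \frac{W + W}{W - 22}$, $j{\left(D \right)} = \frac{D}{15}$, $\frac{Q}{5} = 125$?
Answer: $- \frac{15229058743}{740625} \approx -20562.0$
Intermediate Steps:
$Q = 625$ ($Q = 5 \cdot 125 = 625$)
$j{\left(D \right)} = \frac{D}{15}$ ($j{\left(D \right)} = D \frac{1}{15} = \frac{D}{15}$)
$f{\left(W \right)} = \frac{2 W}{-22 + W}$
$F{\left(P \right)} = 3 - \frac{P}{625}$
$F{\left(j{\left(-8 \right)} \right)} + \left(-20568 + f{\left(101 \right)}\right) = \left(3 - \frac{\frac{1}{15} \left(-8\right)}{625}\right) - \left(20568 - \frac{202}{-22 + 101}\right) = \left(3 - - \frac{8}{9375}\right) - \left(20568 - \frac{202}{79}\right) = \left(3 + \frac{8}{9375}\right) - \left(20568 - \frac{202}{79}\right) = \frac{28133}{9375} + \left(-20568 + \frac{202}{79}\right) = \frac{28133}{9375} - \frac{1624670}{79} = - \frac{15229058743}{740625}$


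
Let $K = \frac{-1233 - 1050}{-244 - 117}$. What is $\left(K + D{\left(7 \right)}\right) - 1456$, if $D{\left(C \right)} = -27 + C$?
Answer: $- \frac{530553}{361} \approx -1469.7$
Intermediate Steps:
$K = \frac{2283}{361}$ ($K = - \frac{2283}{-361} = \left(-2283\right) \left(- \frac{1}{361}\right) = \frac{2283}{361} \approx 6.3241$)
$\left(K + D{\left(7 \right)}\right) - 1456 = \left(\frac{2283}{361} + \left(-27 + 7\right)\right) - 1456 = \left(\frac{2283}{361} - 20\right) - 1456 = - \frac{4937}{361} - 1456 = - \frac{530553}{361}$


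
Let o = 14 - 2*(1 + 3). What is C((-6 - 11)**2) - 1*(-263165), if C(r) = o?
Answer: 263171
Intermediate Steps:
o = 6 (o = 14 - 2*4 = 14 - 8 = 6)
C(r) = 6
C((-6 - 11)**2) - 1*(-263165) = 6 - 1*(-263165) = 6 + 263165 = 263171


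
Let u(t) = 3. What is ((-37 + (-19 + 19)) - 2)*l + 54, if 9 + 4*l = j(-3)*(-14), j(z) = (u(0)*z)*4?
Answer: -19089/4 ≈ -4772.3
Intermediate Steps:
j(z) = 12*z (j(z) = (3*z)*4 = 12*z)
l = 495/4 (l = -9/4 + ((12*(-3))*(-14))/4 = -9/4 + (-36*(-14))/4 = -9/4 + (¼)*504 = -9/4 + 126 = 495/4 ≈ 123.75)
((-37 + (-19 + 19)) - 2)*l + 54 = ((-37 + (-19 + 19)) - 2)*(495/4) + 54 = ((-37 + 0) - 2)*(495/4) + 54 = (-37 - 2)*(495/4) + 54 = -39*495/4 + 54 = -19305/4 + 54 = -19089/4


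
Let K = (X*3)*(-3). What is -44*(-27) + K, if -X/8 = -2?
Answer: 1044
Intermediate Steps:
X = 16 (X = -8*(-2) = 16)
K = -144 (K = (16*3)*(-3) = 48*(-3) = -144)
-44*(-27) + K = -44*(-27) - 144 = 1188 - 144 = 1044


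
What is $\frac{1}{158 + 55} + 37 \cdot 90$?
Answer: $\frac{709291}{213} \approx 3330.0$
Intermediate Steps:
$\frac{1}{158 + 55} + 37 \cdot 90 = \frac{1}{213} + 3330 = \frac{709291}{213}$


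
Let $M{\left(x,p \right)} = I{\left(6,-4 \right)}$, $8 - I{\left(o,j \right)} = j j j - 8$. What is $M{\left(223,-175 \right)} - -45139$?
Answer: $45219$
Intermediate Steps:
$I{\left(o,j \right)} = 16 - j^{3}$ ($I{\left(o,j \right)} = 8 - \left(j j j - 8\right) = 8 - \left(j^{2} j - 8\right) = 8 - \left(j^{3} - 8\right) = 8 - \left(-8 + j^{3}\right) = 16 - j^{3}$)
$M{\left(x,p \right)} = 80$ ($M{\left(x,p \right)} = 16 - \left(-4\right)^{3} = 16 - -64 = 16 + 64 = 80$)
$M{\left(223,-175 \right)} - -45139 = 80 - -45139 = 80 + 45139 = 45219$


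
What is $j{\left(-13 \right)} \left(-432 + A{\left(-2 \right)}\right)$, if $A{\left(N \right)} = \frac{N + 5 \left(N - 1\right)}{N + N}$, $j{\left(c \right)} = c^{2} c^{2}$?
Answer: $- \frac{48867871}{4} \approx -1.2217 \cdot 10^{7}$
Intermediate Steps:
$j{\left(c \right)} = c^{4}$
$A{\left(N \right)} = \frac{-5 + 6 N}{2 N}$ ($A{\left(N \right)} = \frac{N + 5 \left(-1 + N\right)}{2 N} = \left(N + \left(-5 + 5 N\right)\right) \frac{1}{2 N} = \left(-5 + 6 N\right) \frac{1}{2 N} = \frac{-5 + 6 N}{2 N}$)
$j{\left(-13 \right)} \left(-432 + A{\left(-2 \right)}\right) = \left(-13\right)^{4} \left(-432 + \left(3 - \frac{5}{2 \left(-2\right)}\right)\right) = 28561 \left(-432 + \left(3 - - \frac{5}{4}\right)\right) = 28561 \left(-432 + \left(3 + \frac{5}{4}\right)\right) = 28561 \left(-432 + \frac{17}{4}\right) = 28561 \left(- \frac{1711}{4}\right) = - \frac{48867871}{4}$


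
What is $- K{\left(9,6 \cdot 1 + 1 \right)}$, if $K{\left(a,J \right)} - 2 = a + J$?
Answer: $-18$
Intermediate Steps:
$K{\left(a,J \right)} = 2 + J + a$ ($K{\left(a,J \right)} = 2 + \left(a + J\right) = 2 + \left(J + a\right) = 2 + J + a$)
$- K{\left(9,6 \cdot 1 + 1 \right)} = - (2 + \left(6 \cdot 1 + 1\right) + 9) = - (2 + \left(6 + 1\right) + 9) = - (2 + 7 + 9) = \left(-1\right) 18 = -18$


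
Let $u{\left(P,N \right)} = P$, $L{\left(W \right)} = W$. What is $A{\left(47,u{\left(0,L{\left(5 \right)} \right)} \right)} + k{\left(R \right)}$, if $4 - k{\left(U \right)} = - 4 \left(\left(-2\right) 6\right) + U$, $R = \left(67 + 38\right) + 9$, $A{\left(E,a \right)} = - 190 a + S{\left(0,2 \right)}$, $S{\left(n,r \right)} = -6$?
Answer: $-164$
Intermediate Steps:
$A{\left(E,a \right)} = -6 - 190 a$ ($A{\left(E,a \right)} = - 190 a - 6 = -6 - 190 a$)
$R = 114$ ($R = 105 + 9 = 114$)
$k{\left(U \right)} = -44 - U$ ($k{\left(U \right)} = 4 - \left(- 4 \left(\left(-2\right) 6\right) + U\right) = 4 - \left(\left(-4\right) \left(-12\right) + U\right) = 4 - \left(48 + U\right) = -44 - U$)
$A{\left(47,u{\left(0,L{\left(5 \right)} \right)} \right)} + k{\left(R \right)} = \left(-6 - 0\right) - 158 = \left(-6 + 0\right) - 158 = -6 - 158 = -164$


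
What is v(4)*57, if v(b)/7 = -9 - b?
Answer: -5187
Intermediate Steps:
v(b) = -63 - 7*b (v(b) = 7*(-9 - b) = -63 - 7*b)
v(4)*57 = (-63 - 7*4)*57 = (-63 - 28)*57 = -91*57 = -5187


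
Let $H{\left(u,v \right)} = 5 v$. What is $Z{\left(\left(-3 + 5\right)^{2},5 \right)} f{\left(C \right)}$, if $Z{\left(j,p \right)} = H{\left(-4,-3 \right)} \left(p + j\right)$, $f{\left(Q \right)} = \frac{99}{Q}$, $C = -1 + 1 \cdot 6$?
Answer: $-2673$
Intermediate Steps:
$C = 5$ ($C = -1 + 6 = 5$)
$Z{\left(j,p \right)} = - 15 j - 15 p$ ($Z{\left(j,p \right)} = 5 \left(-3\right) \left(p + j\right) = - 15 \left(j + p\right) = - 15 j - 15 p$)
$Z{\left(\left(-3 + 5\right)^{2},5 \right)} f{\left(C \right)} = \left(- 15 \left(-3 + 5\right)^{2} - 75\right) \frac{99}{5} = \left(- 15 \cdot 2^{2} - 75\right) 99 \cdot \frac{1}{5} = \left(\left(-15\right) 4 - 75\right) \frac{99}{5} = \left(-60 - 75\right) \frac{99}{5} = \left(-135\right) \frac{99}{5} = -2673$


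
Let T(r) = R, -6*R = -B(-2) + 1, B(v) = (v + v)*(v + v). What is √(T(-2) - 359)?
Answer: I*√1426/2 ≈ 18.881*I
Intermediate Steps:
B(v) = 4*v² (B(v) = (2*v)*(2*v) = 4*v²)
R = 5/2 (R = -(-4*(-2)² + 1)/6 = -(-4*4 + 1)/6 = -(-1*16 + 1)/6 = -(-16 + 1)/6 = -⅙*(-15) = 5/2 ≈ 2.5000)
T(r) = 5/2
√(T(-2) - 359) = √(5/2 - 359) = √(-713/2) = I*√1426/2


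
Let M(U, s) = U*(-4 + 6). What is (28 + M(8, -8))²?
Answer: 1936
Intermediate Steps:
M(U, s) = 2*U (M(U, s) = U*2 = 2*U)
(28 + M(8, -8))² = (28 + 2*8)² = (28 + 16)² = 44² = 1936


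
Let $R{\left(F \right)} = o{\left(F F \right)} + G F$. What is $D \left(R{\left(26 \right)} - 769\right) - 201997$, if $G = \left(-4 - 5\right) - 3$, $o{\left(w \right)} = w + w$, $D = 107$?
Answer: $-173000$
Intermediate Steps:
$o{\left(w \right)} = 2 w$
$G = -12$ ($G = -9 - 3 = -12$)
$R{\left(F \right)} = - 12 F + 2 F^{2}$ ($R{\left(F \right)} = 2 F F - 12 F = 2 F^{2} - 12 F = - 12 F + 2 F^{2}$)
$D \left(R{\left(26 \right)} - 769\right) - 201997 = 107 \left(2 \cdot 26 \left(-6 + 26\right) - 769\right) - 201997 = 107 \left(2 \cdot 26 \cdot 20 - 769\right) - 201997 = 107 \left(1040 - 769\right) - 201997 = 107 \cdot 271 - 201997 = 28997 - 201997 = -173000$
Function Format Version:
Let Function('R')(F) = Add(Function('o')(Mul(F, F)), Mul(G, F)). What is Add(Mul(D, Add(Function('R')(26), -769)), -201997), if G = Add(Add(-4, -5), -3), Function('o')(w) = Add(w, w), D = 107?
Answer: -173000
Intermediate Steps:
Function('o')(w) = Mul(2, w)
G = -12 (G = Add(-9, -3) = -12)
Function('R')(F) = Add(Mul(-12, F), Mul(2, Pow(F, 2))) (Function('R')(F) = Add(Mul(2, Mul(F, F)), Mul(-12, F)) = Add(Mul(2, Pow(F, 2)), Mul(-12, F)) = Add(Mul(-12, F), Mul(2, Pow(F, 2))))
Add(Mul(D, Add(Function('R')(26), -769)), -201997) = Add(Mul(107, Add(Mul(2, 26, Add(-6, 26)), -769)), -201997) = Add(Mul(107, Add(Mul(2, 26, 20), -769)), -201997) = Add(Mul(107, Add(1040, -769)), -201997) = Add(Mul(107, 271), -201997) = Add(28997, -201997) = -173000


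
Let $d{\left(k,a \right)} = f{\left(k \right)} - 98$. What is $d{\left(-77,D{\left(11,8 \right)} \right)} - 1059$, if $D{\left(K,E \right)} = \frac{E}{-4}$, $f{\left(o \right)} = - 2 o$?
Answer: $-1003$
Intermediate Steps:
$D{\left(K,E \right)} = - \frac{E}{4}$ ($D{\left(K,E \right)} = E \left(- \frac{1}{4}\right) = - \frac{E}{4}$)
$d{\left(k,a \right)} = -98 - 2 k$ ($d{\left(k,a \right)} = - 2 k - 98 = -98 - 2 k$)
$d{\left(-77,D{\left(11,8 \right)} \right)} - 1059 = \left(-98 - -154\right) - 1059 = \left(-98 + 154\right) - 1059 = 56 - 1059 = -1003$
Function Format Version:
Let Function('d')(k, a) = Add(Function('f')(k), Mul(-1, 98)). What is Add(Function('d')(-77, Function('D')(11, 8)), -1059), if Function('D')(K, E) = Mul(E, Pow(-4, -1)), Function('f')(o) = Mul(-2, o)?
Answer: -1003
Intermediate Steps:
Function('D')(K, E) = Mul(Rational(-1, 4), E) (Function('D')(K, E) = Mul(E, Rational(-1, 4)) = Mul(Rational(-1, 4), E))
Function('d')(k, a) = Add(-98, Mul(-2, k)) (Function('d')(k, a) = Add(Mul(-2, k), Mul(-1, 98)) = Add(Mul(-2, k), -98) = Add(-98, Mul(-2, k)))
Add(Function('d')(-77, Function('D')(11, 8)), -1059) = Add(Add(-98, Mul(-2, -77)), -1059) = Add(Add(-98, 154), -1059) = Add(56, -1059) = -1003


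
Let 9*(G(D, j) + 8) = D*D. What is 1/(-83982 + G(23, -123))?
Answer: -9/755381 ≈ -1.1915e-5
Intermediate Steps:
G(D, j) = -8 + D**2/9 (G(D, j) = -8 + (D*D)/9 = -8 + D**2/9)
1/(-83982 + G(23, -123)) = 1/(-83982 + (-8 + (1/9)*23**2)) = 1/(-83982 + (-8 + (1/9)*529)) = 1/(-83982 + (-8 + 529/9)) = 1/(-83982 + 457/9) = 1/(-755381/9) = -9/755381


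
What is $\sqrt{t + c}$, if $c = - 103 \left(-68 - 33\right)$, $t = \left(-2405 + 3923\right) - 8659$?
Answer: $\sqrt{3262} \approx 57.114$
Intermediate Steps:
$t = -7141$ ($t = 1518 - 8659 = -7141$)
$c = 10403$ ($c = \left(-103\right) \left(-101\right) = 10403$)
$\sqrt{t + c} = \sqrt{-7141 + 10403} = \sqrt{3262}$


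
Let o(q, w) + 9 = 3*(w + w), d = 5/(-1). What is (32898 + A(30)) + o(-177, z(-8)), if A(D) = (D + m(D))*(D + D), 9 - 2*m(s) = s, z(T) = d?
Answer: 34029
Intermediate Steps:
d = -5 (d = 5*(-1) = -5)
z(T) = -5
m(s) = 9/2 - s/2
o(q, w) = -9 + 6*w (o(q, w) = -9 + 3*(w + w) = -9 + 3*(2*w) = -9 + 6*w)
A(D) = 2*D*(9/2 + D/2) (A(D) = (D + (9/2 - D/2))*(D + D) = (9/2 + D/2)*(2*D) = 2*D*(9/2 + D/2))
(32898 + A(30)) + o(-177, z(-8)) = (32898 + 30*(9 + 30)) + (-9 + 6*(-5)) = (32898 + 30*39) + (-9 - 30) = (32898 + 1170) - 39 = 34068 - 39 = 34029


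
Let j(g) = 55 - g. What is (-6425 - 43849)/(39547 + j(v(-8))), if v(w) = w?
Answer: -25137/19805 ≈ -1.2692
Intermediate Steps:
(-6425 - 43849)/(39547 + j(v(-8))) = (-6425 - 43849)/(39547 + (55 - 1*(-8))) = -50274/(39547 + (55 + 8)) = -50274/(39547 + 63) = -50274/39610 = -50274*1/39610 = -25137/19805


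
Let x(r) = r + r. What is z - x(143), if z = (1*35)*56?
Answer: 1674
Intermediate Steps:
x(r) = 2*r
z = 1960 (z = 35*56 = 1960)
z - x(143) = 1960 - 2*143 = 1960 - 1*286 = 1960 - 286 = 1674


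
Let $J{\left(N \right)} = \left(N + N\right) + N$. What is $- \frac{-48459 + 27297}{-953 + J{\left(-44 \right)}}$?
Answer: $- \frac{21162}{1085} \approx -19.504$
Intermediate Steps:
$J{\left(N \right)} = 3 N$ ($J{\left(N \right)} = 2 N + N = 3 N$)
$- \frac{-48459 + 27297}{-953 + J{\left(-44 \right)}} = - \frac{-48459 + 27297}{-953 + 3 \left(-44\right)} = - \frac{-21162}{-953 - 132} = - \frac{-21162}{-1085} = - \frac{\left(-21162\right) \left(-1\right)}{1085} = \left(-1\right) \frac{21162}{1085} = - \frac{21162}{1085}$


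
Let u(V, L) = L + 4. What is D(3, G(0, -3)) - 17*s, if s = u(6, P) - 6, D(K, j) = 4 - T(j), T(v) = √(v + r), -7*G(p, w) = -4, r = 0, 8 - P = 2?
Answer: -64 - 2*√7/7 ≈ -64.756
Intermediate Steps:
P = 6 (P = 8 - 1*2 = 8 - 2 = 6)
G(p, w) = 4/7 (G(p, w) = -⅐*(-4) = 4/7)
u(V, L) = 4 + L
T(v) = √v (T(v) = √(v + 0) = √v)
D(K, j) = 4 - √j
s = 4 (s = (4 + 6) - 6 = 10 - 6 = 4)
D(3, G(0, -3)) - 17*s = (4 - √(4/7)) - 17*4 = (4 - 2*√7/7) - 68 = -64 - 2*√7/7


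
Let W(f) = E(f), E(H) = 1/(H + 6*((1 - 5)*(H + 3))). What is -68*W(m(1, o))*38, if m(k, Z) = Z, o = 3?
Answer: 2584/141 ≈ 18.326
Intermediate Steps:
E(H) = 1/(-72 - 23*H) (E(H) = 1/(H + 6*(-4*(3 + H))) = 1/(H + 6*(-12 - 4*H)) = 1/(H + (-72 - 24*H)) = 1/(-72 - 23*H))
W(f) = -1/(72 + 23*f)
-68*W(m(1, o))*38 = -(-68)/(72 + 23*3)*38 = -(-68)/(72 + 69)*38 = -(-68)/141*38 = -68*(-1/141)*38 = (68/141)*38 = 2584/141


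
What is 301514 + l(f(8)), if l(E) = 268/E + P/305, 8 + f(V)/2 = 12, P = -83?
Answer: 183943809/610 ≈ 3.0155e+5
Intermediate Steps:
f(V) = 8 (f(V) = -16 + 2*12 = -16 + 24 = 8)
l(E) = -83/305 + 268/E (l(E) = 268/E - 83/305 = -83/305 + 268/E)
301514 + l(f(8)) = 301514 + (-83/305 + 268/8) = 301514 + (-83/305 + 268*(⅛)) = 301514 + (-83/305 + 67/2) = 301514 + 20269/610 = 183943809/610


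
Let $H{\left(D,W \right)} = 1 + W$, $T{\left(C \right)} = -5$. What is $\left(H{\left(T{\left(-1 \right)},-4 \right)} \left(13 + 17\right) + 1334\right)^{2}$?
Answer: $1547536$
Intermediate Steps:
$\left(H{\left(T{\left(-1 \right)},-4 \right)} \left(13 + 17\right) + 1334\right)^{2} = \left(\left(1 - 4\right) \left(13 + 17\right) + 1334\right)^{2} = \left(\left(-3\right) 30 + 1334\right)^{2} = \left(-90 + 1334\right)^{2} = 1244^{2} = 1547536$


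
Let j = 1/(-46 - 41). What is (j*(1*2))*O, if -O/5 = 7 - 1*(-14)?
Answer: 70/29 ≈ 2.4138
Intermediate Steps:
O = -105 (O = -5*(7 - 1*(-14)) = -5*(7 + 14) = -5*21 = -105)
j = -1/87 (j = 1/(-87) = -1/87 ≈ -0.011494)
(j*(1*2))*O = -2/87*(-105) = 70/29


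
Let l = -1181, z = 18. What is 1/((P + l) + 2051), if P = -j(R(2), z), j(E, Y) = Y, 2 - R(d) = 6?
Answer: 1/852 ≈ 0.0011737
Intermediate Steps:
R(d) = -4 (R(d) = 2 - 1*6 = 2 - 6 = -4)
P = -18 (P = -1*18 = -18)
1/((P + l) + 2051) = 1/((-18 - 1181) + 2051) = 1/(-1199 + 2051) = 1/852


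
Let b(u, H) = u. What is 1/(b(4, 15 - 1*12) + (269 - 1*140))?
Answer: 1/133 ≈ 0.0075188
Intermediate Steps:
1/(b(4, 15 - 1*12) + (269 - 1*140)) = 1/(4 + (269 - 1*140)) = 1/(4 + (269 - 140)) = 1/(4 + 129) = 1/133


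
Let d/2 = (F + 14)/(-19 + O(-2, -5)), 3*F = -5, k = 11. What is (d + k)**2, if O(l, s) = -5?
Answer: 128881/1296 ≈ 99.445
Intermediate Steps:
F = -5/3 (F = (1/3)*(-5) = -5/3 ≈ -1.6667)
d = -37/36 (d = 2*((-5/3 + 14)/(-19 - 5)) = 2*((37/3)/(-24)) = 2*((37/3)*(-1/24)) = 2*(-37/72) = -37/36 ≈ -1.0278)
(d + k)**2 = (-37/36 + 11)**2 = (359/36)**2 = 128881/1296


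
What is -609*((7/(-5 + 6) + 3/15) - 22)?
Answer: 45066/5 ≈ 9013.2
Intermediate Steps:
-609*((7/(-5 + 6) + 3/15) - 22) = -609*((7/1 + 3*(1/15)) - 22) = -609*((7*1 + ⅕) - 22) = -609*((7 + ⅕) - 22) = -609*(36/5 - 22) = -609*(-74/5) = 45066/5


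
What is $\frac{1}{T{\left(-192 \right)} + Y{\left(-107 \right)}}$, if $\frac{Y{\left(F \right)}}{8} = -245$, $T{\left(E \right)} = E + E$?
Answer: $- \frac{1}{2344} \approx -0.00042662$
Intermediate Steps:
$T{\left(E \right)} = 2 E$
$Y{\left(F \right)} = -1960$ ($Y{\left(F \right)} = 8 \left(-245\right) = -1960$)
$\frac{1}{T{\left(-192 \right)} + Y{\left(-107 \right)}} = \frac{1}{2 \left(-192\right) - 1960} = \frac{1}{-384 - 1960} = \frac{1}{-2344} = - \frac{1}{2344}$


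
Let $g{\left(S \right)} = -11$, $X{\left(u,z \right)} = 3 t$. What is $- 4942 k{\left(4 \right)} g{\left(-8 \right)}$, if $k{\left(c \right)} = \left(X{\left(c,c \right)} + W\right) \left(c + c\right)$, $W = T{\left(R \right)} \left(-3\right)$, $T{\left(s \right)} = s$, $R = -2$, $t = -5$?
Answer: $-3914064$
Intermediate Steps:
$X{\left(u,z \right)} = -15$ ($X{\left(u,z \right)} = 3 \left(-5\right) = -15$)
$W = 6$ ($W = \left(-2\right) \left(-3\right) = 6$)
$k{\left(c \right)} = - 18 c$ ($k{\left(c \right)} = \left(-15 + 6\right) \left(c + c\right) = - 9 \cdot 2 c = - 18 c$)
$- 4942 k{\left(4 \right)} g{\left(-8 \right)} = - 4942 \left(\left(-18\right) 4\right) \left(-11\right) = \left(-4942\right) \left(-72\right) \left(-11\right) = 355824 \left(-11\right) = -3914064$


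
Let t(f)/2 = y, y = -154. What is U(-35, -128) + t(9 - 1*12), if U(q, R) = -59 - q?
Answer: -332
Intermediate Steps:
t(f) = -308 (t(f) = 2*(-154) = -308)
U(-35, -128) + t(9 - 1*12) = (-59 - 1*(-35)) - 308 = (-59 + 35) - 308 = -24 - 308 = -332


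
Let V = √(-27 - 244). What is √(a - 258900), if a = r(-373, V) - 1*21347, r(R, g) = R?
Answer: 6*I*√7795 ≈ 529.74*I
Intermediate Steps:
V = I*√271 (V = √(-271) = I*√271 ≈ 16.462*I)
a = -21720 (a = -373 - 1*21347 = -373 - 21347 = -21720)
√(a - 258900) = √(-21720 - 258900) = √(-280620) = 6*I*√7795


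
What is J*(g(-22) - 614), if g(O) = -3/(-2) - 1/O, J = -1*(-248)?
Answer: -1670776/11 ≈ -1.5189e+5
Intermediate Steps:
J = 248
g(O) = 3/2 - 1/O (g(O) = -3*(-1/2) - 1/O = 3/2 - 1/O)
J*(g(-22) - 614) = 248*((3/2 - 1/(-22)) - 614) = 248*((3/2 - 1*(-1/22)) - 614) = 248*((3/2 + 1/22) - 614) = 248*(17/11 - 614) = 248*(-6737/11) = -1670776/11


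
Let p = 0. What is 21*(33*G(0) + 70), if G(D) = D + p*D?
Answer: 1470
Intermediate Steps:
G(D) = D (G(D) = D + 0*D = D + 0 = D)
21*(33*G(0) + 70) = 21*(33*0 + 70) = 21*(0 + 70) = 21*70 = 1470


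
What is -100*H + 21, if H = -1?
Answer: 121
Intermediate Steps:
-100*H + 21 = -100*(-1) + 21 = 100 + 21 = 121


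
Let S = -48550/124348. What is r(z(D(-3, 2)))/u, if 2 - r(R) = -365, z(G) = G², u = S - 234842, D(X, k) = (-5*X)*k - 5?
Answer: -22817858/14601090783 ≈ -0.0015627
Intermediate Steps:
S = -24275/62174 (S = -48550*1/124348 = -24275/62174 ≈ -0.39044)
D(X, k) = -5 - 5*X*k (D(X, k) = -5*X*k - 5 = -5 - 5*X*k)
u = -14601090783/62174 (u = -24275/62174 - 234842 = -14601090783/62174 ≈ -2.3484e+5)
r(R) = 367 (r(R) = 2 - 1*(-365) = 2 + 365 = 367)
r(z(D(-3, 2)))/u = 367/(-14601090783/62174) = 367*(-62174/14601090783) = -22817858/14601090783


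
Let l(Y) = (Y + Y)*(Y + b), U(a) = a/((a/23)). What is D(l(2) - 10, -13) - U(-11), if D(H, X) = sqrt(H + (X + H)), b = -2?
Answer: -23 + I*sqrt(33) ≈ -23.0 + 5.7446*I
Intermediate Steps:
U(a) = 23 (U(a) = a/((a*(1/23))) = a/((a/23)) = a*(23/a) = 23)
l(Y) = 2*Y*(-2 + Y) (l(Y) = (Y + Y)*(Y - 2) = (2*Y)*(-2 + Y) = 2*Y*(-2 + Y))
D(H, X) = sqrt(X + 2*H) (D(H, X) = sqrt(H + (H + X)) = sqrt(X + 2*H))
D(l(2) - 10, -13) - U(-11) = sqrt(-13 + 2*(2*2*(-2 + 2) - 10)) - 1*23 = sqrt(-13 + 2*(2*2*0 - 10)) - 23 = sqrt(-13 + 2*(0 - 10)) - 23 = sqrt(-13 + 2*(-10)) - 23 = sqrt(-13 - 20) - 23 = sqrt(-33) - 23 = I*sqrt(33) - 23 = -23 + I*sqrt(33)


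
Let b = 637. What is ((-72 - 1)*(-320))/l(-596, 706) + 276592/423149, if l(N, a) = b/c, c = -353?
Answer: -3489144316816/269545913 ≈ -12945.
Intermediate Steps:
l(N, a) = -637/353 (l(N, a) = 637/(-353) = 637*(-1/353) = -637/353)
((-72 - 1)*(-320))/l(-596, 706) + 276592/423149 = ((-72 - 1)*(-320))/(-637/353) + 276592/423149 = -73*(-320)*(-353/637) + 276592*(1/423149) = 23360*(-353/637) + 276592/423149 = -8246080/637 + 276592/423149 = -3489144316816/269545913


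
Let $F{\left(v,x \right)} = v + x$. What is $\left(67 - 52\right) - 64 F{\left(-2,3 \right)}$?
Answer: $-49$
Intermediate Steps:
$\left(67 - 52\right) - 64 F{\left(-2,3 \right)} = \left(67 - 52\right) - 64 \left(-2 + 3\right) = 15 - 64 = -49$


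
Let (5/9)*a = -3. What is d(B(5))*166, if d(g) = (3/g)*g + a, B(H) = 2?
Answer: -1992/5 ≈ -398.40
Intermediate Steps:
a = -27/5 (a = (9/5)*(-3) = -27/5 ≈ -5.4000)
d(g) = -12/5 (d(g) = (3/g)*g - 27/5 = 3 - 27/5 = -12/5)
d(B(5))*166 = -12/5*166 = -1992/5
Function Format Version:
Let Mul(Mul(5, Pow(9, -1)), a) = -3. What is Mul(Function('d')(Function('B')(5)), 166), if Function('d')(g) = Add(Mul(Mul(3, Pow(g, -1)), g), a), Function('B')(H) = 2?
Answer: Rational(-1992, 5) ≈ -398.40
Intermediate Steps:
a = Rational(-27, 5) (a = Mul(Rational(9, 5), -3) = Rational(-27, 5) ≈ -5.4000)
Function('d')(g) = Rational(-12, 5) (Function('d')(g) = Add(Mul(Mul(3, Pow(g, -1)), g), Rational(-27, 5)) = Add(3, Rational(-27, 5)) = Rational(-12, 5))
Mul(Function('d')(Function('B')(5)), 166) = Mul(Rational(-12, 5), 166) = Rational(-1992, 5)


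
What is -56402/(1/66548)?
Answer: -3753440296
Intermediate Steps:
-56402/(1/66548) = -56402/1/66548 = -56402*66548 = -3753440296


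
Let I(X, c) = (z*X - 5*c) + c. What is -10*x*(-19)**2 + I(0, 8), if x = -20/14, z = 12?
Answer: 35876/7 ≈ 5125.1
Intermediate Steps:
x = -10/7 (x = -20*1/14 = -10/7 ≈ -1.4286)
I(X, c) = -4*c + 12*X (I(X, c) = (12*X - 5*c) + c = (-5*c + 12*X) + c = -4*c + 12*X)
-10*x*(-19)**2 + I(0, 8) = -10*(-10/7)*(-19)**2 + (-4*8 + 12*0) = (100/7)*361 + (-32 + 0) = 36100/7 - 32 = 35876/7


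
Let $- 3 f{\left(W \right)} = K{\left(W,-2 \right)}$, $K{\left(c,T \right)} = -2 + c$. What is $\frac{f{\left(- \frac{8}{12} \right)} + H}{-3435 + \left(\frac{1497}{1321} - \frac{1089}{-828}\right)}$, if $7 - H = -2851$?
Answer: $- \frac{625403672}{750896739} \approx -0.83288$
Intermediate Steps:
$H = 2858$ ($H = 7 - -2851 = 7 + 2851 = 2858$)
$f{\left(W \right)} = \frac{2}{3} - \frac{W}{3}$ ($f{\left(W \right)} = - \frac{-2 + W}{3} = \frac{2}{3} - \frac{W}{3}$)
$\frac{f{\left(- \frac{8}{12} \right)} + H}{-3435 + \left(\frac{1497}{1321} - \frac{1089}{-828}\right)} = \frac{\left(\frac{2}{3} - \frac{\left(-8\right) \frac{1}{12}}{3}\right) + 2858}{-3435 + \left(\frac{1497}{1321} - \frac{1089}{-828}\right)} = \frac{\left(\frac{2}{3} - \frac{\left(-8\right) \frac{1}{12}}{3}\right) + 2858}{-3435 + \left(1497 \cdot \frac{1}{1321} - - \frac{121}{92}\right)} = \frac{\left(\frac{2}{3} - - \frac{2}{9}\right) + 2858}{-3435 + \left(\frac{1497}{1321} + \frac{121}{92}\right)} = \frac{\left(\frac{2}{3} + \frac{2}{9}\right) + 2858}{-3435 + \frac{297565}{121532}} = \frac{\frac{8}{9} + 2858}{- \frac{417164855}{121532}} = \frac{25730}{9} \left(- \frac{121532}{417164855}\right) = - \frac{625403672}{750896739}$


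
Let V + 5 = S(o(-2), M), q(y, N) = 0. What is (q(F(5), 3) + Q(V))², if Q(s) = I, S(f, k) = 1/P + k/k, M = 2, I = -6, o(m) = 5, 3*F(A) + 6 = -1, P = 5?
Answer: 36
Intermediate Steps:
F(A) = -7/3 (F(A) = -2 + (⅓)*(-1) = -2 - ⅓ = -7/3)
S(f, k) = 6/5 (S(f, k) = 1/5 + k/k = 1*(⅕) + 1 = ⅕ + 1 = 6/5)
V = -19/5 (V = -5 + 6/5 = -19/5 ≈ -3.8000)
Q(s) = -6
(q(F(5), 3) + Q(V))² = (0 - 6)² = (-6)² = 36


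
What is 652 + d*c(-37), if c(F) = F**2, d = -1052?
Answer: -1439536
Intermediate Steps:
652 + d*c(-37) = 652 - 1052*(-37)**2 = 652 - 1052*1369 = 652 - 1440188 = -1439536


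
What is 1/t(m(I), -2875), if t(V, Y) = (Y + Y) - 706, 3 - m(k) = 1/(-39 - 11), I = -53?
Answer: -1/6456 ≈ -0.00015489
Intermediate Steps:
m(k) = 151/50 (m(k) = 3 - 1/(-39 - 11) = 3 - 1/(-50) = 3 - 1*(-1/50) = 3 + 1/50 = 151/50)
t(V, Y) = -706 + 2*Y (t(V, Y) = 2*Y - 706 = -706 + 2*Y)
1/t(m(I), -2875) = 1/(-706 + 2*(-2875)) = 1/(-706 - 5750) = 1/(-6456) = -1/6456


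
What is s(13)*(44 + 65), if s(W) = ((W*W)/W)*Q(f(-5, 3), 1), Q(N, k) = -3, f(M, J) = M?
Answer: -4251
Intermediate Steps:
s(W) = -3*W (s(W) = ((W*W)/W)*(-3) = (W**2/W)*(-3) = W*(-3) = -3*W)
s(13)*(44 + 65) = (-3*13)*(44 + 65) = -39*109 = -4251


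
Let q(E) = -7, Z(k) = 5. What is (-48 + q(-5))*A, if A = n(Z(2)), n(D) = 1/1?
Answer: -55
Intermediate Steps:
n(D) = 1
A = 1
(-48 + q(-5))*A = (-48 - 7)*1 = -55*1 = -55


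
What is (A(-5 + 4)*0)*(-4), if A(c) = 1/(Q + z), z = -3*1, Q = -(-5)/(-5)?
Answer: 0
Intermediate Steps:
Q = -1 (Q = -(-5)*(-1)/5 = -5*1/5 = -1)
z = -3
A(c) = -1/4 (A(c) = 1/(-1 - 3) = 1/(-4) = -1/4)
(A(-5 + 4)*0)*(-4) = -1/4*0*(-4) = 0*(-4) = 0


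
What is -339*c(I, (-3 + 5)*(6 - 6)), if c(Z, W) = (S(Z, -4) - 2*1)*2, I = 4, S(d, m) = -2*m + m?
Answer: -1356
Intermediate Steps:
S(d, m) = -m
c(Z, W) = 4 (c(Z, W) = (-1*(-4) - 2*1)*2 = (4 - 2)*2 = 2*2 = 4)
-339*c(I, (-3 + 5)*(6 - 6)) = -339*4 = -1356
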